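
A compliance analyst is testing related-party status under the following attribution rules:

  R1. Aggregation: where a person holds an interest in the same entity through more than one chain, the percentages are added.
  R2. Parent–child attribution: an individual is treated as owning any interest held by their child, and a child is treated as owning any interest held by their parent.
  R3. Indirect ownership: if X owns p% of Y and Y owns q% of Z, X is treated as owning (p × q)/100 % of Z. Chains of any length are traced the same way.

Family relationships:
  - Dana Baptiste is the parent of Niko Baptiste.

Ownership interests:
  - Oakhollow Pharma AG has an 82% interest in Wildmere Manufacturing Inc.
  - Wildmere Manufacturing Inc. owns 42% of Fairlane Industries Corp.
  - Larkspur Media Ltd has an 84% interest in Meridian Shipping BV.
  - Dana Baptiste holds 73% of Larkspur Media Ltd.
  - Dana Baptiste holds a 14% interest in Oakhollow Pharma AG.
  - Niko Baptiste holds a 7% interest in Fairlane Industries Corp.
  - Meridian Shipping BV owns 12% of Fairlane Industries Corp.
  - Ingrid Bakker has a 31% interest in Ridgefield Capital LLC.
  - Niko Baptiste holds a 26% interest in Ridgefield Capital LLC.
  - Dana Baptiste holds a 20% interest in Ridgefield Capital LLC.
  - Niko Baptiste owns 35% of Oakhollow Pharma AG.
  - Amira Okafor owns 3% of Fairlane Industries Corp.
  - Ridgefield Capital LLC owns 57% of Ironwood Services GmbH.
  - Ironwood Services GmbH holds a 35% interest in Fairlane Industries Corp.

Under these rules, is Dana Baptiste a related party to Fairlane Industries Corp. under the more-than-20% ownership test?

By parent–child attribution (R2), Dana Baptiste is treated as also owning Niko Baptiste's interest in Ridgefield Capital LLC, giving 20% + 26% = 46%.
By parent–child attribution (R2), Dana Baptiste is treated as also owning Niko Baptiste's interest in Oakhollow Pharma AG, giving 14% + 35% = 49%.
By parent–child attribution (R2), Dana Baptiste is treated as owning Niko Baptiste's 7% interest in Fairlane Industries Corp.
Chain via Ridgefield Capital LLC → Ironwood Services GmbH (R3): 46% × 57% × 35% = 9.177% of Fairlane Industries Corp.
Chain via Oakhollow Pharma AG → Wildmere Manufacturing Inc. (R3): 49% × 82% × 42% = 16.8756% of Fairlane Industries Corp.
Chain via Larkspur Media Ltd → Meridian Shipping BV (R3): 73% × 84% × 12% = 7.3584% of Fairlane Industries Corp.
Direct interest in Fairlane Industries Corp: 7%.
Aggregating (R1): 9.177% + 16.8756% + 7.3584% + 7% = 40.411%.
40.411% exceeds the 20% threshold, so Dana is a related party to Fairlane Industries Corp.

Yes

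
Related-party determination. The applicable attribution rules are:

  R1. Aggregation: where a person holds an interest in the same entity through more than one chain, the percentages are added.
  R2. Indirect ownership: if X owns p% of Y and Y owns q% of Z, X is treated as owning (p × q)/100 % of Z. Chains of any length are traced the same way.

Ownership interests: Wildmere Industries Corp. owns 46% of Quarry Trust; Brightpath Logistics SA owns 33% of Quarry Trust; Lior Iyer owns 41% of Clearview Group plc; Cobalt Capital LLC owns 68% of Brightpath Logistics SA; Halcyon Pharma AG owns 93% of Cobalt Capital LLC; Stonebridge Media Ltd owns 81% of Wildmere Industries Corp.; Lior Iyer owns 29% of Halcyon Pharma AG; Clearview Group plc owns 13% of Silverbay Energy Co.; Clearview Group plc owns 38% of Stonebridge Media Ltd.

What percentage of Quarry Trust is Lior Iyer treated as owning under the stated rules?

11.857176%

Chain via Clearview Group plc → Stonebridge Media Ltd → Wildmere Industries Corp. (R2): 41% × 38% × 81% × 46% = 5.805108% of Quarry Trust.
Chain via Halcyon Pharma AG → Cobalt Capital LLC → Brightpath Logistics SA (R2): 29% × 93% × 68% × 33% = 6.052068% of Quarry Trust.
Aggregating (R1): 5.805108% + 6.052068% = 11.857176%.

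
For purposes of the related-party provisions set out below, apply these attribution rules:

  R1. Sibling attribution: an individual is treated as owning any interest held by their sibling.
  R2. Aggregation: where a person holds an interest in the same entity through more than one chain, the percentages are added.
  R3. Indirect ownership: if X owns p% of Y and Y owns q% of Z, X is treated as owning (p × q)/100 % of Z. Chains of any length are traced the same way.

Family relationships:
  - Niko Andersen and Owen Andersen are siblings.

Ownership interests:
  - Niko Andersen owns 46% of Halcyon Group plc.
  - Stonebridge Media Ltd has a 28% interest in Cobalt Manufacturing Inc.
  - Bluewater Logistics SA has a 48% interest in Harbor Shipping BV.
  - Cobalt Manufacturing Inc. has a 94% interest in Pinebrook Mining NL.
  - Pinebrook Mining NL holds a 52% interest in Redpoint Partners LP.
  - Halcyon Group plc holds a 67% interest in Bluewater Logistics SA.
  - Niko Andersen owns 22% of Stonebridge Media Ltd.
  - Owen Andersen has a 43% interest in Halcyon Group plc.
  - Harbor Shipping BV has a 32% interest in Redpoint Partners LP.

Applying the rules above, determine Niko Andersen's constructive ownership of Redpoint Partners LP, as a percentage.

By sibling attribution (R1), Niko Andersen is treated as also owning Owen Andersen's interest in Halcyon Group plc, giving 46% + 43% = 89%.
Chain via Stonebridge Media Ltd → Cobalt Manufacturing Inc. → Pinebrook Mining NL (R3): 22% × 28% × 94% × 52% = 3.011008% of Redpoint Partners LP.
Chain via Halcyon Group plc → Bluewater Logistics SA → Harbor Shipping BV (R3): 89% × 67% × 48% × 32% = 9.159168% of Redpoint Partners LP.
Aggregating (R2): 3.011008% + 9.159168% = 12.170176%.

12.170176%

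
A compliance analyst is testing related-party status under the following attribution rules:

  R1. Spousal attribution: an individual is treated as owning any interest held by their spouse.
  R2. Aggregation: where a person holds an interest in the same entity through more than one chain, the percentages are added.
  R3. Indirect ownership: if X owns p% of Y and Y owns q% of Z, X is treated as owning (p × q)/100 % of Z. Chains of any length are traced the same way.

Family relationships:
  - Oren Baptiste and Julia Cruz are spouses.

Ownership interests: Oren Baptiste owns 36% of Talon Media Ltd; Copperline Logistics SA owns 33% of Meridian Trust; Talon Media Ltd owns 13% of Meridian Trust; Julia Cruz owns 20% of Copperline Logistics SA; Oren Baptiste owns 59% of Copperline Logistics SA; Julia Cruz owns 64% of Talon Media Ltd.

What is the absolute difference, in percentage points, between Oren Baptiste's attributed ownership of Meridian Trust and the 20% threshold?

19.07

By spousal attribution (R1), Oren Baptiste is treated as also owning Julia Cruz's interest in Talon Media Ltd, giving 36% + 64% = 100%.
By spousal attribution (R1), Oren Baptiste is treated as also owning Julia Cruz's interest in Copperline Logistics SA, giving 59% + 20% = 79%.
Chain via Talon Media Ltd (R3): 100% × 13% = 13% of Meridian Trust.
Chain via Copperline Logistics SA (R3): 79% × 33% = 26.07% of Meridian Trust.
Aggregating (R2): 13% + 26.07% = 39.07%.
39.07% exceeds the 20% threshold by 19.07 percentage points.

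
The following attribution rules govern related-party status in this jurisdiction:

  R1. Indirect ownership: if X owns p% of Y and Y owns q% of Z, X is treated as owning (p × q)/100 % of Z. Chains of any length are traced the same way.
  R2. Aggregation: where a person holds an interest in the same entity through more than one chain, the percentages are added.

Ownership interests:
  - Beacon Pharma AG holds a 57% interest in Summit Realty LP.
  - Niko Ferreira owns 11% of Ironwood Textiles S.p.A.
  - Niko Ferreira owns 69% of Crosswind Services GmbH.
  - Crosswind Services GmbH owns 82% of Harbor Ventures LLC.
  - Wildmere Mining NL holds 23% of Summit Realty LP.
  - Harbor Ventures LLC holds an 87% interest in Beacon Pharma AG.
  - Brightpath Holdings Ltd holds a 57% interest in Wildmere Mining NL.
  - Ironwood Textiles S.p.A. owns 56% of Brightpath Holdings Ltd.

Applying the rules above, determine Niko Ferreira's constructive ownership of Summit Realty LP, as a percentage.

Chain via Crosswind Services GmbH → Harbor Ventures LLC → Beacon Pharma AG (R1): 69% × 82% × 87% × 57% = 28.058022% of Summit Realty LP.
Chain via Ironwood Textiles S.p.A. → Brightpath Holdings Ltd → Wildmere Mining NL (R1): 11% × 56% × 57% × 23% = 0.807576% of Summit Realty LP.
Aggregating (R2): 28.058022% + 0.807576% = 28.865598%.

28.865598%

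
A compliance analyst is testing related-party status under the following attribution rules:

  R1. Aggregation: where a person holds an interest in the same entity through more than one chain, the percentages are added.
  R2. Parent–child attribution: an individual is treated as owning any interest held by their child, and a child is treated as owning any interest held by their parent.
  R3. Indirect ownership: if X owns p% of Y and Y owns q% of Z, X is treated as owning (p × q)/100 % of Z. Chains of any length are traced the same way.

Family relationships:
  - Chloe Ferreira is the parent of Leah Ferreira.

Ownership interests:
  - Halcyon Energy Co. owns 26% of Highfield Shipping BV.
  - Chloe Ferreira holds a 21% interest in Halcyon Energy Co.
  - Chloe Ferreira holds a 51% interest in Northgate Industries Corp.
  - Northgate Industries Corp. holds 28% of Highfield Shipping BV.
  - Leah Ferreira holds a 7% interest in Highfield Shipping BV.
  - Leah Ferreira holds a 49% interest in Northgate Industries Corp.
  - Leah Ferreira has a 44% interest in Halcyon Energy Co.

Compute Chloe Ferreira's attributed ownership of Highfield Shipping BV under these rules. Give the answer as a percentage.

51.9%

By parent–child attribution (R2), Chloe Ferreira is treated as also owning Leah Ferreira's interest in Northgate Industries Corp, giving 51% + 49% = 100%.
By parent–child attribution (R2), Chloe Ferreira is treated as also owning Leah Ferreira's interest in Halcyon Energy Co, giving 21% + 44% = 65%.
By parent–child attribution (R2), Chloe Ferreira is treated as owning Leah Ferreira's 7% interest in Highfield Shipping BV.
Chain via Northgate Industries Corp. (R3): 100% × 28% = 28% of Highfield Shipping BV.
Chain via Halcyon Energy Co. (R3): 65% × 26% = 16.9% of Highfield Shipping BV.
Direct interest in Highfield Shipping BV: 7%.
Aggregating (R1): 28% + 16.9% + 7% = 51.9%.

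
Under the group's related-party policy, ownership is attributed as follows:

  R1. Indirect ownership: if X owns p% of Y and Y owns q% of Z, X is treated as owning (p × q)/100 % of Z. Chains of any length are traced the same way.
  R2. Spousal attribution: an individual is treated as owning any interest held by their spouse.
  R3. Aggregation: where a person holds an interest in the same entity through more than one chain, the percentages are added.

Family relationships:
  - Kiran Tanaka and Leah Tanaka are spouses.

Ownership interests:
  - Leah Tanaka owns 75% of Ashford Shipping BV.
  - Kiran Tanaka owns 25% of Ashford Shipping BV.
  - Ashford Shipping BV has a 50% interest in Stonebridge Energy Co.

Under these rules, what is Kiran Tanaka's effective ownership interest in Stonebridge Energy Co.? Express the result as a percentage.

50%

By spousal attribution (R2), Kiran Tanaka is treated as also owning Leah Tanaka's interest in Ashford Shipping BV, giving 25% + 75% = 100%.
Chain via Ashford Shipping BV (R1): 100% × 50% = 50% of Stonebridge Energy Co.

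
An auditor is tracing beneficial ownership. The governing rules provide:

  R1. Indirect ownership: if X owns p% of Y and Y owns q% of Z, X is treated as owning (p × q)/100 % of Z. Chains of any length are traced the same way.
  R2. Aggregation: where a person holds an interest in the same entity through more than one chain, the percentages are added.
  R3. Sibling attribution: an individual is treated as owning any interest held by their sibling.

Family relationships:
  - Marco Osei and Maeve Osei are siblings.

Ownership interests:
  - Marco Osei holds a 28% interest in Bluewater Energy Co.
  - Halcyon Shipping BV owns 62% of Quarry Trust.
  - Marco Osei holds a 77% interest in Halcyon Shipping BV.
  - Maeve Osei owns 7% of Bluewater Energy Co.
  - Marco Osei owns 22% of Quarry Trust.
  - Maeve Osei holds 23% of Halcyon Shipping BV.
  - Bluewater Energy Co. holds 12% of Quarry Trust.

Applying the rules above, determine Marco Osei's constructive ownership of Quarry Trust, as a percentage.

By sibling attribution (R3), Marco Osei is treated as also owning Maeve Osei's interest in Bluewater Energy Co, giving 28% + 7% = 35%.
By sibling attribution (R3), Marco Osei is treated as also owning Maeve Osei's interest in Halcyon Shipping BV, giving 77% + 23% = 100%.
Chain via Bluewater Energy Co. (R1): 35% × 12% = 4.2% of Quarry Trust.
Chain via Halcyon Shipping BV (R1): 100% × 62% = 62% of Quarry Trust.
Direct interest in Quarry Trust: 22%.
Aggregating (R2): 4.2% + 62% + 22% = 88.2%.

88.2%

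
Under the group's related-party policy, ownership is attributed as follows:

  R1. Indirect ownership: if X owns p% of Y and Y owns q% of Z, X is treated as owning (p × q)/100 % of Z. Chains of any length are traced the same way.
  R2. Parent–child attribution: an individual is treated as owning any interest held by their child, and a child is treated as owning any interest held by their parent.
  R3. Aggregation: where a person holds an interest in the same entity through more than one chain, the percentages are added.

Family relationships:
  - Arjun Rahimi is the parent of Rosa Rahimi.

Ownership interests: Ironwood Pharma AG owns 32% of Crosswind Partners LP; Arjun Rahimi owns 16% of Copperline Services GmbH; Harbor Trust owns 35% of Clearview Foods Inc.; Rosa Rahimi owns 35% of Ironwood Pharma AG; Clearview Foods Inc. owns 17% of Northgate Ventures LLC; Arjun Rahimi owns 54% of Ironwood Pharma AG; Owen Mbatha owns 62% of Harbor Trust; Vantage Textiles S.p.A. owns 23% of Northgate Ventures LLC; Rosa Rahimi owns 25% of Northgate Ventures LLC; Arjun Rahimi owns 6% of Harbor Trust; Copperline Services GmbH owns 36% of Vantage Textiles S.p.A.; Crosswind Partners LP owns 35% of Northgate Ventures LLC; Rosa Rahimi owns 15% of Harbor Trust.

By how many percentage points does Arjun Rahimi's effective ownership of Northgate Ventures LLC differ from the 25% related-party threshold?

12.5423

By parent–child attribution (R2), Arjun Rahimi is treated as also owning Rosa Rahimi's interest in Harbor Trust, giving 6% + 15% = 21%.
By parent–child attribution (R2), Arjun Rahimi is treated as also owning Rosa Rahimi's interest in Ironwood Pharma AG, giving 54% + 35% = 89%.
By parent–child attribution (R2), Arjun Rahimi is treated as owning Rosa Rahimi's 25% interest in Northgate Ventures LLC.
Chain via Copperline Services GmbH → Vantage Textiles S.p.A. (R1): 16% × 36% × 23% = 1.3248% of Northgate Ventures LLC.
Chain via Harbor Trust → Clearview Foods Inc. (R1): 21% × 35% × 17% = 1.2495% of Northgate Ventures LLC.
Chain via Ironwood Pharma AG → Crosswind Partners LP (R1): 89% × 32% × 35% = 9.968% of Northgate Ventures LLC.
Direct interest in Northgate Ventures LLC: 25%.
Aggregating (R3): 1.3248% + 1.2495% + 9.968% + 25% = 37.5423%.
37.5423% exceeds the 25% threshold by 12.5423 percentage points.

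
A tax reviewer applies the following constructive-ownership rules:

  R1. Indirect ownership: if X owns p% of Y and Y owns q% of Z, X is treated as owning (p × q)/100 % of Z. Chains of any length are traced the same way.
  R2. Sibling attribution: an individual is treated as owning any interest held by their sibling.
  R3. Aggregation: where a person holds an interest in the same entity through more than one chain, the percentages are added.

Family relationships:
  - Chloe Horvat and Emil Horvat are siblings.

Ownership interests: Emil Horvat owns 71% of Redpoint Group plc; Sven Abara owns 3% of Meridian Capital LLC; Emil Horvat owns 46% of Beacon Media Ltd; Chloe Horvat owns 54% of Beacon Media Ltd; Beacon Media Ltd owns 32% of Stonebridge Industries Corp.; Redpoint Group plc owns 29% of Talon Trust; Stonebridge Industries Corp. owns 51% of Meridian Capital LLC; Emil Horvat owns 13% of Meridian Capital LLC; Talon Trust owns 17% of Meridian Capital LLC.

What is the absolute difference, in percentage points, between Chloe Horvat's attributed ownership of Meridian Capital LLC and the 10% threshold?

By sibling attribution (R2), Chloe Horvat is treated as also owning Emil Horvat's interest in Beacon Media Ltd, giving 54% + 46% = 100%.
By sibling attribution (R2), Chloe Horvat is treated as owning Emil Horvat's 71% interest in Redpoint Group plc.
By sibling attribution (R2), Chloe Horvat is treated as owning Emil Horvat's 13% interest in Meridian Capital LLC.
Chain via Beacon Media Ltd → Stonebridge Industries Corp. (R1): 100% × 32% × 51% = 16.32% of Meridian Capital LLC.
Chain via Redpoint Group plc → Talon Trust (R1): 71% × 29% × 17% = 3.5003% of Meridian Capital LLC.
Direct interest in Meridian Capital LLC: 13%.
Aggregating (R3): 16.32% + 3.5003% + 13% = 32.8203%.
32.8203% exceeds the 10% threshold by 22.8203 percentage points.

22.8203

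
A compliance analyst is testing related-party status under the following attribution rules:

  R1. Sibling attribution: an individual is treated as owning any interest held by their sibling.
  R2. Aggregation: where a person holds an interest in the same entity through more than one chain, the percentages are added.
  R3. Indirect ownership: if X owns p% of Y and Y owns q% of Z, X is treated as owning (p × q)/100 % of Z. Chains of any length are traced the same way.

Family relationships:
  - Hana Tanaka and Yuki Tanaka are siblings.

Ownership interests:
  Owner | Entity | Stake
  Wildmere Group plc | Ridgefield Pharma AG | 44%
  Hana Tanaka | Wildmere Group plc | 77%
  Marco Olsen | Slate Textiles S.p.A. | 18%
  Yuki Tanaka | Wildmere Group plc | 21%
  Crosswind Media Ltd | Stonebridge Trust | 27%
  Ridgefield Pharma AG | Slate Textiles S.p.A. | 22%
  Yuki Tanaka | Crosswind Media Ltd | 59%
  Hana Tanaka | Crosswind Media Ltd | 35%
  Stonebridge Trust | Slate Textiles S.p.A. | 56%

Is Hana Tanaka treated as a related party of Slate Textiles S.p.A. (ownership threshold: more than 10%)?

Yes

By sibling attribution (R1), Hana Tanaka is treated as also owning Yuki Tanaka's interest in Wildmere Group plc, giving 77% + 21% = 98%.
By sibling attribution (R1), Hana Tanaka is treated as also owning Yuki Tanaka's interest in Crosswind Media Ltd, giving 35% + 59% = 94%.
Chain via Wildmere Group plc → Ridgefield Pharma AG (R3): 98% × 44% × 22% = 9.4864% of Slate Textiles S.p.A.
Chain via Crosswind Media Ltd → Stonebridge Trust (R3): 94% × 27% × 56% = 14.2128% of Slate Textiles S.p.A.
Aggregating (R2): 9.4864% + 14.2128% = 23.6992%.
23.6992% exceeds the 10% threshold, so Hana is a related party to Slate Textiles S.p.A.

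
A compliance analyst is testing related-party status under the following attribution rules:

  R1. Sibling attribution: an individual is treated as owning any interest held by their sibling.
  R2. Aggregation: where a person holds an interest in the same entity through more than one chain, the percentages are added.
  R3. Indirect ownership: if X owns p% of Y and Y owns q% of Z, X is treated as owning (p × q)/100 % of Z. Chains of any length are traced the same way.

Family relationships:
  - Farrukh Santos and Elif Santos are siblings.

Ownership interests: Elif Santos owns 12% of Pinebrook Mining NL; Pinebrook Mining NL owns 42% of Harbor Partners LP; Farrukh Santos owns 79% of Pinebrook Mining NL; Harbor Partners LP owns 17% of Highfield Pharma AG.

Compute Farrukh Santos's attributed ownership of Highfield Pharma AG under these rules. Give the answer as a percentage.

By sibling attribution (R1), Farrukh Santos is treated as also owning Elif Santos's interest in Pinebrook Mining NL, giving 79% + 12% = 91%.
Chain via Pinebrook Mining NL → Harbor Partners LP (R3): 91% × 42% × 17% = 6.4974% of Highfield Pharma AG.

6.4974%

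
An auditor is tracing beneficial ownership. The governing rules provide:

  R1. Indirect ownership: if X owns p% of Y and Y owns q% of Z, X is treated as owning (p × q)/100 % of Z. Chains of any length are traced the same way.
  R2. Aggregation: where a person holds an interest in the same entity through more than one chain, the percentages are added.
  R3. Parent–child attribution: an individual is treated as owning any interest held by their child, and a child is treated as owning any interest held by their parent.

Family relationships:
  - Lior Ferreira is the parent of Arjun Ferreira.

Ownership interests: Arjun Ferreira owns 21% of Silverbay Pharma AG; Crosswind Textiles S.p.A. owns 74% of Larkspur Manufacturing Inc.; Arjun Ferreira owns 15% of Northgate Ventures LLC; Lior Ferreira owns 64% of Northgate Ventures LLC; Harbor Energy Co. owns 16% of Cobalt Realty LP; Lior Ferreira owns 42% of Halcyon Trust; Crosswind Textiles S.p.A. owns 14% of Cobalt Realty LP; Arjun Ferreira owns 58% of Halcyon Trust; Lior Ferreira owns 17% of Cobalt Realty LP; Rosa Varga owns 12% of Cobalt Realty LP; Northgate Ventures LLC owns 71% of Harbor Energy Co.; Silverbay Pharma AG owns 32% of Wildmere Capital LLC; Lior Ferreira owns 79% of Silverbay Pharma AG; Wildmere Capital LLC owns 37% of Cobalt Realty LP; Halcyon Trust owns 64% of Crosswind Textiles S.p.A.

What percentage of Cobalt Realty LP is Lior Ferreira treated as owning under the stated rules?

By parent–child attribution (R3), Lior Ferreira is treated as also owning Arjun Ferreira's interest in Halcyon Trust, giving 42% + 58% = 100%.
By parent–child attribution (R3), Lior Ferreira is treated as also owning Arjun Ferreira's interest in Silverbay Pharma AG, giving 79% + 21% = 100%.
By parent–child attribution (R3), Lior Ferreira is treated as also owning Arjun Ferreira's interest in Northgate Ventures LLC, giving 64% + 15% = 79%.
Chain via Halcyon Trust → Crosswind Textiles S.p.A. (R1): 100% × 64% × 14% = 8.96% of Cobalt Realty LP.
Chain via Silverbay Pharma AG → Wildmere Capital LLC (R1): 100% × 32% × 37% = 11.84% of Cobalt Realty LP.
Chain via Northgate Ventures LLC → Harbor Energy Co. (R1): 79% × 71% × 16% = 8.9744% of Cobalt Realty LP.
Direct interest in Cobalt Realty LP: 17%.
Aggregating (R2): 8.96% + 11.84% + 8.9744% + 17% = 46.7744%.

46.7744%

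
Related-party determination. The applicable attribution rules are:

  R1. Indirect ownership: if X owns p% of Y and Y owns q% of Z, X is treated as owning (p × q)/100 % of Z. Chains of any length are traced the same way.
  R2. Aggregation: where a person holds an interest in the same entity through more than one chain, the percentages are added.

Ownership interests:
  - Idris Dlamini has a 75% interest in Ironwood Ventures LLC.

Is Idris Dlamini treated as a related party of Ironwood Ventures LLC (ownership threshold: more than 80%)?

Direct interest in Ironwood Ventures LLC: 75%.
75% does not exceed the 80% threshold, so Idris is not a related party to Ironwood Ventures LLC.

No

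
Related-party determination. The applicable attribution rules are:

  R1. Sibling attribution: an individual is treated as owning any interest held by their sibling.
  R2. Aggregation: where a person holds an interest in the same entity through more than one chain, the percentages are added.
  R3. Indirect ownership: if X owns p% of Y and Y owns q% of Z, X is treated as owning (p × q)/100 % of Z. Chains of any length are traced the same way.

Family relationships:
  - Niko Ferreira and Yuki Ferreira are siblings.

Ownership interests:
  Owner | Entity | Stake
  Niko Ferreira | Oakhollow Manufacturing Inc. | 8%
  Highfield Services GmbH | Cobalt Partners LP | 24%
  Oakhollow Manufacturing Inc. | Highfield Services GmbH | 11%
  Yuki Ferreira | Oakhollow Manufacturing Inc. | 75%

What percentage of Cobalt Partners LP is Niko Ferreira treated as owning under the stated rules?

By sibling attribution (R1), Niko Ferreira is treated as also owning Yuki Ferreira's interest in Oakhollow Manufacturing Inc, giving 8% + 75% = 83%.
Chain via Oakhollow Manufacturing Inc. → Highfield Services GmbH (R3): 83% × 11% × 24% = 2.1912% of Cobalt Partners LP.

2.1912%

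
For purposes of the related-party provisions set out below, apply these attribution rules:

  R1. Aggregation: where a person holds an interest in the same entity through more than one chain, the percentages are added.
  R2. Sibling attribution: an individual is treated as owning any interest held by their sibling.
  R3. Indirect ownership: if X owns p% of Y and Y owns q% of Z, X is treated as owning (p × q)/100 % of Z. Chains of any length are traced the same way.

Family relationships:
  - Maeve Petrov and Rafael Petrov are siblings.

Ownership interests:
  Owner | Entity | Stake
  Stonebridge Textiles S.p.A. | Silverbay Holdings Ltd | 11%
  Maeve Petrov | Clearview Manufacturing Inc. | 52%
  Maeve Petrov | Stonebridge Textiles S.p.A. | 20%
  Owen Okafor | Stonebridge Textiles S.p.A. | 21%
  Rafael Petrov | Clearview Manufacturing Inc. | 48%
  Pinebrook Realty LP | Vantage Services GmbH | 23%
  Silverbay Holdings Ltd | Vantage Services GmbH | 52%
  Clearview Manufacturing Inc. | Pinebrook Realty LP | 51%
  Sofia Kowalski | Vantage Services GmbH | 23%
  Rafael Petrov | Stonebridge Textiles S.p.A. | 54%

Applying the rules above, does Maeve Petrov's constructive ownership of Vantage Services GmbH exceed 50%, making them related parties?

No

By sibling attribution (R2), Maeve Petrov is treated as also owning Rafael Petrov's interest in Stonebridge Textiles S.p.A, giving 20% + 54% = 74%.
By sibling attribution (R2), Maeve Petrov is treated as also owning Rafael Petrov's interest in Clearview Manufacturing Inc, giving 52% + 48% = 100%.
Chain via Stonebridge Textiles S.p.A. → Silverbay Holdings Ltd (R3): 74% × 11% × 52% = 4.2328% of Vantage Services GmbH.
Chain via Clearview Manufacturing Inc. → Pinebrook Realty LP (R3): 100% × 51% × 23% = 11.73% of Vantage Services GmbH.
Aggregating (R1): 4.2328% + 11.73% = 15.9628%.
15.9628% does not exceed the 50% threshold, so Maeve is not a related party to Vantage Services GmbH.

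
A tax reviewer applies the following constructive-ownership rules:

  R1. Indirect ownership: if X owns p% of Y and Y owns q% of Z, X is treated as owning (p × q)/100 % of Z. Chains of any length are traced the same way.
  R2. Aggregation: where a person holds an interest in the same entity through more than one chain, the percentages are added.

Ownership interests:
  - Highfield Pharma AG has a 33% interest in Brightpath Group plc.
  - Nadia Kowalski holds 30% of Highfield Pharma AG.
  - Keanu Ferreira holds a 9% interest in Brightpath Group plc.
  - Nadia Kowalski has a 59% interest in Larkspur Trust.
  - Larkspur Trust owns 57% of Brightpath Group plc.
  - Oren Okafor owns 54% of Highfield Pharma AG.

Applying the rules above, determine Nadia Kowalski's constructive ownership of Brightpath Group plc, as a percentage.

Chain via Highfield Pharma AG (R1): 30% × 33% = 9.9% of Brightpath Group plc.
Chain via Larkspur Trust (R1): 59% × 57% = 33.63% of Brightpath Group plc.
Aggregating (R2): 9.9% + 33.63% = 43.53%.

43.53%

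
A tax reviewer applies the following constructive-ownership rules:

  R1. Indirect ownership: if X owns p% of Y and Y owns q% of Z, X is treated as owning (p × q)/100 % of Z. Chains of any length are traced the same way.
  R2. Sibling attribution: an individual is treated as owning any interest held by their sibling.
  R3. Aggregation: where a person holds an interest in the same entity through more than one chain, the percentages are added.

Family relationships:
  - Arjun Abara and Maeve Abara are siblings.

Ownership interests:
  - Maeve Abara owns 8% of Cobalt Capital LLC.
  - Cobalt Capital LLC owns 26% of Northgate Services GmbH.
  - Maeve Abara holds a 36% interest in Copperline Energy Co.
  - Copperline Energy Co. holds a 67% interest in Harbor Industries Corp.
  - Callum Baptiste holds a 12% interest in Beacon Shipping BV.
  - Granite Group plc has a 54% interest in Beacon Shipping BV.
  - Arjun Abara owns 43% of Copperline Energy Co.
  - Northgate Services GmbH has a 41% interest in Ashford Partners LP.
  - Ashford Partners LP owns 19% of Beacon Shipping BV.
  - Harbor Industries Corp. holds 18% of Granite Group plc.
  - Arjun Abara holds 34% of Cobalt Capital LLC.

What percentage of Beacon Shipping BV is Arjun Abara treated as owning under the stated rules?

5.995464%

By sibling attribution (R2), Arjun Abara is treated as also owning Maeve Abara's interest in Copperline Energy Co, giving 43% + 36% = 79%.
By sibling attribution (R2), Arjun Abara is treated as also owning Maeve Abara's interest in Cobalt Capital LLC, giving 34% + 8% = 42%.
Chain via Copperline Energy Co. → Harbor Industries Corp. → Granite Group plc (R1): 79% × 67% × 18% × 54% = 5.144796% of Beacon Shipping BV.
Chain via Cobalt Capital LLC → Northgate Services GmbH → Ashford Partners LP (R1): 42% × 26% × 41% × 19% = 0.850668% of Beacon Shipping BV.
Aggregating (R3): 5.144796% + 0.850668% = 5.995464%.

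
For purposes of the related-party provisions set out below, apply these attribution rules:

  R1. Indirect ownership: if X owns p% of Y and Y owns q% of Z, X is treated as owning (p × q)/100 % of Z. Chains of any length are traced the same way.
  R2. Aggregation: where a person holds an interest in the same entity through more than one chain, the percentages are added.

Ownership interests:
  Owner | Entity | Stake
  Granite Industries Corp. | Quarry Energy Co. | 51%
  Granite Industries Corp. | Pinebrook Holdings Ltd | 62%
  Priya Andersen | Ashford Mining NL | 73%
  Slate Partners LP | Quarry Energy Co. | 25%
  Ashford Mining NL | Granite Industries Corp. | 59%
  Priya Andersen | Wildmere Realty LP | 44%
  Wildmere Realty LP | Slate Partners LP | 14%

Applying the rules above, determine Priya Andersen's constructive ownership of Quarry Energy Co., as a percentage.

Chain via Ashford Mining NL → Granite Industries Corp. (R1): 73% × 59% × 51% = 21.9657% of Quarry Energy Co.
Chain via Wildmere Realty LP → Slate Partners LP (R1): 44% × 14% × 25% = 1.54% of Quarry Energy Co.
Aggregating (R2): 21.9657% + 1.54% = 23.5057%.

23.5057%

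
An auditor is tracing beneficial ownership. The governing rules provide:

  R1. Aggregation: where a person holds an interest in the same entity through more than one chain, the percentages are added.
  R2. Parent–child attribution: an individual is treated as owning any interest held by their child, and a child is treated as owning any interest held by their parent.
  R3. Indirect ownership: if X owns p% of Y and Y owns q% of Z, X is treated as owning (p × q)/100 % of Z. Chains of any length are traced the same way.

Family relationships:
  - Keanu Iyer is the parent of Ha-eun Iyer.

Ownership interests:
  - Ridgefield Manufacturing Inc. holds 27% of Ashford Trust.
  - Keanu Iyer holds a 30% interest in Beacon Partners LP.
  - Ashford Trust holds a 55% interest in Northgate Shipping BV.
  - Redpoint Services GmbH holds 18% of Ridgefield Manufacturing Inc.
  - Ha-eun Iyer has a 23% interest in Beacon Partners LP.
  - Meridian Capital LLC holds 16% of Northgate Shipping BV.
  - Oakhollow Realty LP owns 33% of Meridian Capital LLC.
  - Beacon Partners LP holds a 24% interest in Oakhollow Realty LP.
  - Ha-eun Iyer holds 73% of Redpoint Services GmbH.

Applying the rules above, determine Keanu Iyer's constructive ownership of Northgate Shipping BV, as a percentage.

By parent–child attribution (R2), Keanu Iyer is treated as also owning Ha-eun Iyer's interest in Beacon Partners LP, giving 30% + 23% = 53%.
By parent–child attribution (R2), Keanu Iyer is treated as owning Ha-eun Iyer's 73% interest in Redpoint Services GmbH.
Chain via Beacon Partners LP → Oakhollow Realty LP → Meridian Capital LLC (R3): 53% × 24% × 33% × 16% = 0.671616% of Northgate Shipping BV.
Chain via Redpoint Services GmbH → Ridgefield Manufacturing Inc. → Ashford Trust (R3): 73% × 18% × 27% × 55% = 1.95129% of Northgate Shipping BV.
Aggregating (R1): 0.671616% + 1.95129% = 2.622906%.

2.622906%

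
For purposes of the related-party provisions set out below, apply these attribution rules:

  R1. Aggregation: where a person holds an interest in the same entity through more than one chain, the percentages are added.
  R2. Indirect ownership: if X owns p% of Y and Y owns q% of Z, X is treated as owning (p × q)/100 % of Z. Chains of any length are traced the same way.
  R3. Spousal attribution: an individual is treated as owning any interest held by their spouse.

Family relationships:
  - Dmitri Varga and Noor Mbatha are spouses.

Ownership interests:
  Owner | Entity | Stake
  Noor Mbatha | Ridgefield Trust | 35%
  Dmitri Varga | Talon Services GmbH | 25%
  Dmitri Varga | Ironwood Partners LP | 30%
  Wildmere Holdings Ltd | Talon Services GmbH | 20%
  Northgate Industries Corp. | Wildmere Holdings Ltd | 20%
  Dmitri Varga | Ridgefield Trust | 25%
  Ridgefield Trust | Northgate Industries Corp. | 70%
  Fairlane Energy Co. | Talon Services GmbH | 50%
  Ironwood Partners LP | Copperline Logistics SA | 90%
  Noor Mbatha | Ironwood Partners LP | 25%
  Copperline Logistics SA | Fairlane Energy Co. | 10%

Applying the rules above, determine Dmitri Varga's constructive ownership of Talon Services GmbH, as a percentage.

29.155%

By spousal attribution (R3), Dmitri Varga is treated as also owning Noor Mbatha's interest in Ridgefield Trust, giving 25% + 35% = 60%.
By spousal attribution (R3), Dmitri Varga is treated as also owning Noor Mbatha's interest in Ironwood Partners LP, giving 30% + 25% = 55%.
Chain via Ridgefield Trust → Northgate Industries Corp. → Wildmere Holdings Ltd (R2): 60% × 70% × 20% × 20% = 1.68% of Talon Services GmbH.
Chain via Ironwood Partners LP → Copperline Logistics SA → Fairlane Energy Co. (R2): 55% × 90% × 10% × 50% = 2.475% of Talon Services GmbH.
Direct interest in Talon Services GmbH: 25%.
Aggregating (R1): 1.68% + 2.475% + 25% = 29.155%.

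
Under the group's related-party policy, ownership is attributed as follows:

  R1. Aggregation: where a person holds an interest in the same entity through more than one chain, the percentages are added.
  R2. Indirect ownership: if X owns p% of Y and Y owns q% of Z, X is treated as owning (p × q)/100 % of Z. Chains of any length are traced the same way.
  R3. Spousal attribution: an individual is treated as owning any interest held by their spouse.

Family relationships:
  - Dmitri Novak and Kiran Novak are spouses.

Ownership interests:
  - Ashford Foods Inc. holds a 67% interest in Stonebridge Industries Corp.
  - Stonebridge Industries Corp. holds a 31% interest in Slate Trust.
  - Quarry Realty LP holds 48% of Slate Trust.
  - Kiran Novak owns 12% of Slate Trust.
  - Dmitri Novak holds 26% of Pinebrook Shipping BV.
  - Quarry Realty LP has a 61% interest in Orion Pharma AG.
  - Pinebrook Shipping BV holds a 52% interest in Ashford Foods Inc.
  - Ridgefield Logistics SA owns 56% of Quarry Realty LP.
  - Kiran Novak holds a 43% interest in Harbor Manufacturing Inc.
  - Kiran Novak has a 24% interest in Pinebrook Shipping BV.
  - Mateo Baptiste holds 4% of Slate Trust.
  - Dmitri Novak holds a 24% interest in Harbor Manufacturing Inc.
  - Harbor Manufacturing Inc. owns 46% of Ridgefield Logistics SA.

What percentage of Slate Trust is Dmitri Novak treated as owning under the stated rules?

By spousal attribution (R3), Dmitri Novak is treated as also owning Kiran Novak's interest in Pinebrook Shipping BV, giving 26% + 24% = 50%.
By spousal attribution (R3), Dmitri Novak is treated as also owning Kiran Novak's interest in Harbor Manufacturing Inc, giving 24% + 43% = 67%.
By spousal attribution (R3), Dmitri Novak is treated as owning Kiran Novak's 12% interest in Slate Trust.
Chain via Pinebrook Shipping BV → Ashford Foods Inc. → Stonebridge Industries Corp. (R2): 50% × 52% × 67% × 31% = 5.4002% of Slate Trust.
Chain via Harbor Manufacturing Inc. → Ridgefield Logistics SA → Quarry Realty LP (R2): 67% × 46% × 56% × 48% = 8.284416% of Slate Trust.
Direct interest in Slate Trust: 12%.
Aggregating (R1): 5.4002% + 8.284416% + 12% = 25.684616%.

25.684616%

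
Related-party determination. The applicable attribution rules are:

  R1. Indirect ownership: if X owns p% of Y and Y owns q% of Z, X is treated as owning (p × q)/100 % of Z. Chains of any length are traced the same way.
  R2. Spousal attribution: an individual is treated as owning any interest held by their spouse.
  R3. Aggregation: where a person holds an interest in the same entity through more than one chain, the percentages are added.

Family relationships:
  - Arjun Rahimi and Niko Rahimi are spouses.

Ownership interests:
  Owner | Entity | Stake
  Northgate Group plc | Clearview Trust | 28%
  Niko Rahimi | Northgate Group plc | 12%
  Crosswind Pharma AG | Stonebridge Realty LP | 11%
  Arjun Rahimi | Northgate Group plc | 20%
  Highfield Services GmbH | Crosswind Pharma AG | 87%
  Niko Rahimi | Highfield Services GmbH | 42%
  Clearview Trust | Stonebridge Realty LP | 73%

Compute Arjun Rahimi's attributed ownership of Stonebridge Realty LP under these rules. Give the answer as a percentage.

10.5602%

By spousal attribution (R2), Arjun Rahimi is treated as also owning Niko Rahimi's interest in Northgate Group plc, giving 20% + 12% = 32%.
By spousal attribution (R2), Arjun Rahimi is treated as owning Niko Rahimi's 42% interest in Highfield Services GmbH.
Chain via Northgate Group plc → Clearview Trust (R1): 32% × 28% × 73% = 6.5408% of Stonebridge Realty LP.
Chain via Highfield Services GmbH → Crosswind Pharma AG (R1): 42% × 87% × 11% = 4.0194% of Stonebridge Realty LP.
Aggregating (R3): 6.5408% + 4.0194% = 10.5602%.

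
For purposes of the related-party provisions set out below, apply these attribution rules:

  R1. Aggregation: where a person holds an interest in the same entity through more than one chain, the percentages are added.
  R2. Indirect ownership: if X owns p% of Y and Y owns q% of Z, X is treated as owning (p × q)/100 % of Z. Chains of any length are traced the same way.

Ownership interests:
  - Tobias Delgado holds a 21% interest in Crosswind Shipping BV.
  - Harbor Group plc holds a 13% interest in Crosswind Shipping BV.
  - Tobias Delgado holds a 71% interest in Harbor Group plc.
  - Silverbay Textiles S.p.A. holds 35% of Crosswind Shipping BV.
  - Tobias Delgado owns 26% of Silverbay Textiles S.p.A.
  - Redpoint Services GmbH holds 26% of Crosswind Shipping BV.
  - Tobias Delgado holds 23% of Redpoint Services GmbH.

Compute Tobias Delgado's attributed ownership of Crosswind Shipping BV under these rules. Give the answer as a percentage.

45.31%

Chain via Redpoint Services GmbH (R2): 23% × 26% = 5.98% of Crosswind Shipping BV.
Chain via Harbor Group plc (R2): 71% × 13% = 9.23% of Crosswind Shipping BV.
Chain via Silverbay Textiles S.p.A. (R2): 26% × 35% = 9.1% of Crosswind Shipping BV.
Direct interest in Crosswind Shipping BV: 21%.
Aggregating (R1): 5.98% + 9.23% + 9.1% + 21% = 45.31%.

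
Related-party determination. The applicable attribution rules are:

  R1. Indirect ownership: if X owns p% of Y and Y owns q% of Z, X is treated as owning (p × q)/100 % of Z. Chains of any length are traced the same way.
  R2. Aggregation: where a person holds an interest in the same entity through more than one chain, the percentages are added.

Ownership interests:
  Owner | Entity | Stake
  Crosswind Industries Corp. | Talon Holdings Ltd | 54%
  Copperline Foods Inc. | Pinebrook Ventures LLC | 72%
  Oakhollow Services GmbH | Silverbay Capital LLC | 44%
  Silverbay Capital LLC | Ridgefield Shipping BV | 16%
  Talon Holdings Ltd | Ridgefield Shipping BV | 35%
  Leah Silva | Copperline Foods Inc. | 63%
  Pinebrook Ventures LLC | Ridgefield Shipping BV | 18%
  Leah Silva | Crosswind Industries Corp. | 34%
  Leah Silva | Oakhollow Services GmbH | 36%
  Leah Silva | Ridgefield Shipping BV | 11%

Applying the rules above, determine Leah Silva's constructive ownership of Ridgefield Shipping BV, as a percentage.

Chain via Oakhollow Services GmbH → Silverbay Capital LLC (R1): 36% × 44% × 16% = 2.5344% of Ridgefield Shipping BV.
Chain via Crosswind Industries Corp. → Talon Holdings Ltd (R1): 34% × 54% × 35% = 6.426% of Ridgefield Shipping BV.
Chain via Copperline Foods Inc. → Pinebrook Ventures LLC (R1): 63% × 72% × 18% = 8.1648% of Ridgefield Shipping BV.
Direct interest in Ridgefield Shipping BV: 11%.
Aggregating (R2): 2.5344% + 6.426% + 8.1648% + 11% = 28.1252%.

28.1252%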